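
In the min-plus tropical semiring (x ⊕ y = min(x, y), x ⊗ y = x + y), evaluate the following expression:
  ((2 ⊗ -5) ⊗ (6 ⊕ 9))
((2 ⊗ -5) ⊗ (6 ⊕ 9)) = 3

Expand innermost to outermost. Recall ⊕ takes the minimum of its arguments and ⊗ takes their sum. Working out the expression ((2 ⊗ -5) ⊗ (6 ⊕ 9)) gives 3.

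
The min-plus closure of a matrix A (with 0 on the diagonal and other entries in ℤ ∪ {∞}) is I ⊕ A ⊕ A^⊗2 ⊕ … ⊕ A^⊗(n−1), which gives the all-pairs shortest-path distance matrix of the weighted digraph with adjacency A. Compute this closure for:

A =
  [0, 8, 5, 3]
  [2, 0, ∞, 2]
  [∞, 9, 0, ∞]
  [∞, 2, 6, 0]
Closure =
  [0, 5, 5, 3]
  [2, 0, 7, 2]
  [11, 9, 0, 11]
  [4, 2, 6, 0]

This is the Floyd-Warshall all-pairs shortest-path computation. For each intermediate vertex k = 0, 1, …, 3, update dist[i][j] ← min(dist[i][j], dist[i][k] + dist[k][j]). The final matrix gives, for each (i, j), the minimum total weight of any directed path from i to j (possibly empty when i = j).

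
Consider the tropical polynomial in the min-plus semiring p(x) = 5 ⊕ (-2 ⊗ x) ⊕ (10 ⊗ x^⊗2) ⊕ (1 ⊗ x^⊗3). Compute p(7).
p(7) = 5

A tropical monomial a ⊗ x^⊗i evaluates to a + i · x. Evaluating each term at x = 7:
  Term 0 contributes 5 + 0 · 7 = 5
  Term 1 contributes -2 + 1 · 7 = 5
  Term 2 contributes 10 + 2 · 7 = 24
  Term 3 contributes 1 + 3 · 7 = 22
p(7) = ⊕ of these = min[5, 5, 24, 22] = 5.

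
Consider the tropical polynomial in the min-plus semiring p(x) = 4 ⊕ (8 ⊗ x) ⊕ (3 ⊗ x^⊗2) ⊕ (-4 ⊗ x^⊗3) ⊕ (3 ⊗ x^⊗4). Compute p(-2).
p(-2) = -10

A tropical monomial a ⊗ x^⊗i evaluates to a + i · x. Evaluating each term at x = -2:
  Term 0 contributes 4 + 0 · -2 = 4
  Term 1 contributes 8 + 1 · -2 = 6
  Term 2 contributes 3 + 2 · -2 = -1
  Term 3 contributes -4 + 3 · -2 = -10
  Term 4 contributes 3 + 4 · -2 = -5
p(-2) = ⊕ of these = min[4, 6, -1, -10, -5] = -10.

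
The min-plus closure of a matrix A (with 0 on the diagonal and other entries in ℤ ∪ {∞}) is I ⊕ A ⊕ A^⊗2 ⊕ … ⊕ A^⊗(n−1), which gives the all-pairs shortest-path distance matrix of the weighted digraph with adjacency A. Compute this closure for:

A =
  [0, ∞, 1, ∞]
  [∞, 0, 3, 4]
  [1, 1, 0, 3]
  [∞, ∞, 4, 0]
Closure =
  [0, 2, 1, 4]
  [4, 0, 3, 4]
  [1, 1, 0, 3]
  [5, 5, 4, 0]

This is the Floyd-Warshall all-pairs shortest-path computation. For each intermediate vertex k = 0, 1, …, 3, update dist[i][j] ← min(dist[i][j], dist[i][k] + dist[k][j]). The final matrix gives, for each (i, j), the minimum total weight of any directed path from i to j (possibly empty when i = j).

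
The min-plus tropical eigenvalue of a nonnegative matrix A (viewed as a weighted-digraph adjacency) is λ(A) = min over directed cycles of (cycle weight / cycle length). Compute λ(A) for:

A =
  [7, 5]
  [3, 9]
λ(A) = 4

Enumerate directed cycles and compute their means (weight / length). Sample:
  cycle 0 → 0: weight = 7, length = 1, mean = 7/1 ≈ 7.000
  cycle 1 → 1: weight = 9, length = 1, mean = 9/1 ≈ 9.000
  cycle 0 → 1 → 0: weight = 8, length = 2, mean = 8/2 ≈ 4.000
  cycle 1 → 0 → 1: weight = 8, length = 2, mean = 8/2 ≈ 4.000
Minimum mean = 4.000, attained e.g. along the cycle 0 → 1 → 0 with weight 8 and length 2. So λ(A) = 8/2 = 4.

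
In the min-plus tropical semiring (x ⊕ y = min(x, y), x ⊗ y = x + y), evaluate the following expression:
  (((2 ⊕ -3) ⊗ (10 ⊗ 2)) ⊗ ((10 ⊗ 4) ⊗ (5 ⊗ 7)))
(((2 ⊕ -3) ⊗ (10 ⊗ 2)) ⊗ ((10 ⊗ 4) ⊗ (5 ⊗ 7))) = 35

Expand innermost to outermost. Recall ⊕ takes the minimum of its arguments and ⊗ takes their sum. Working out the expression (((2 ⊕ -3) ⊗ (10 ⊗ 2)) ⊗ ((10 ⊗ 4) ⊗ (5 ⊗ 7))) gives 35.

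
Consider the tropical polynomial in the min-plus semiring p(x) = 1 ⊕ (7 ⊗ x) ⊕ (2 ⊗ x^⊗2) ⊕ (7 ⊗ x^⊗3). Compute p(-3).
p(-3) = -4

A tropical monomial a ⊗ x^⊗i evaluates to a + i · x. Evaluating each term at x = -3:
  Term 0 contributes 1 + 0 · -3 = 1
  Term 1 contributes 7 + 1 · -3 = 4
  Term 2 contributes 2 + 2 · -3 = -4
  Term 3 contributes 7 + 3 · -3 = -2
p(-3) = ⊕ of these = min[1, 4, -4, -2] = -4.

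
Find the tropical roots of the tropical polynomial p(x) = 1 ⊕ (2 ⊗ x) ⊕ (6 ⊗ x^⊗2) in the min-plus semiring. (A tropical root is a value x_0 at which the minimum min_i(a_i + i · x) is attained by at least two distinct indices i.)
Roots: {-4, -1}

Each tropical root is a break point of the lower envelope of the lines y = a_i + i · x (there are 3 lines, with slopes 0, 1, ..., 2). Only the lines that attain the minimum somewhere contribute to roots; other lines are dominated. Here the surviving (envelope) indices are i = 2, i = 1, i = 0.
Intersections between consecutive envelope lines give the roots: for adjacent envelope indices i < j the intersection is x = (a_i − a_j) / (j − i). Reading off the sorted break points: {-4, -1}.
Verification: at each break x_0, at least two indices attain the minimum of min_i(a_i + i · x_0).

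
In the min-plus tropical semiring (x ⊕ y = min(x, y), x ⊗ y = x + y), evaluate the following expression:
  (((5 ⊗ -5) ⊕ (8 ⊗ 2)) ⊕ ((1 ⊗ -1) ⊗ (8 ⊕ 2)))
(((5 ⊗ -5) ⊕ (8 ⊗ 2)) ⊕ ((1 ⊗ -1) ⊗ (8 ⊕ 2))) = 0

Expand innermost to outermost. Recall ⊕ takes the minimum of its arguments and ⊗ takes their sum. Working out the expression (((5 ⊗ -5) ⊕ (8 ⊗ 2)) ⊕ ((1 ⊗ -1) ⊗ (8 ⊕ 2))) gives 0.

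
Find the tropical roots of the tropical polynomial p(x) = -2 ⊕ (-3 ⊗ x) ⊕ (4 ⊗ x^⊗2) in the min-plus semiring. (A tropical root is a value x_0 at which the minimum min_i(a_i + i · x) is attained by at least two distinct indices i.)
Roots: {-7, 1}

Each tropical root is a break point of the lower envelope of the lines y = a_i + i · x (there are 3 lines, with slopes 0, 1, ..., 2). Only the lines that attain the minimum somewhere contribute to roots; other lines are dominated. Here the surviving (envelope) indices are i = 2, i = 1, i = 0.
Intersections between consecutive envelope lines give the roots: for adjacent envelope indices i < j the intersection is x = (a_i − a_j) / (j − i). Reading off the sorted break points: {-7, 1}.
Verification: at each break x_0, at least two indices attain the minimum of min_i(a_i + i · x_0).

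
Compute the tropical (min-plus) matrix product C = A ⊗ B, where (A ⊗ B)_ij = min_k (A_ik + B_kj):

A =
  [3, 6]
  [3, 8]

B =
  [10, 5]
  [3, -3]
A ⊗ B =
  [9, 3]
  [11, 5]

Apply the min-plus product entry-by-entry:
  C[0][0] = min over k of (A[0][0] + B[0][0] = 3 + 10 = 13, A[0][1] + B[1][0] = 6 + 3 = 9) = 9 (attained at k = 1)
  C[0][1] = min over k of (A[0][0] + B[0][1] = 3 + 5 = 8, A[0][1] + B[1][1] = 6 + -3 = 3) = 3 (attained at k = 1)
  C[1][0] = min over k of (A[1][0] + B[0][0] = 3 + 10 = 13, A[1][1] + B[1][0] = 8 + 3 = 11) = 11 (attained at k = 1)
  C[1][1] = min over k of (A[1][0] + B[0][1] = 3 + 5 = 8, A[1][1] + B[1][1] = 8 + -3 = 5) = 5 (attained at k = 1)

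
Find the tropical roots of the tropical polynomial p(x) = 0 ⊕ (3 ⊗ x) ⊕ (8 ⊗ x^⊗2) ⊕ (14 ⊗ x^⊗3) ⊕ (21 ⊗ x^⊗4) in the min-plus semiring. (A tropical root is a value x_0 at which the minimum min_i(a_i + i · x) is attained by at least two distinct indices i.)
Roots: {-7, -6, -5, -3}

Each tropical root is a break point of the lower envelope of the lines y = a_i + i · x (there are 5 lines, with slopes 0, 1, ..., 4). Only the lines that attain the minimum somewhere contribute to roots; other lines are dominated. Here the surviving (envelope) indices are i = 4, i = 3, i = 2, i = 1, i = 0.
Intersections between consecutive envelope lines give the roots: for adjacent envelope indices i < j the intersection is x = (a_i − a_j) / (j − i). Reading off the sorted break points: {-7, -6, -5, -3}.
Verification: at each break x_0, at least two indices attain the minimum of min_i(a_i + i · x_0).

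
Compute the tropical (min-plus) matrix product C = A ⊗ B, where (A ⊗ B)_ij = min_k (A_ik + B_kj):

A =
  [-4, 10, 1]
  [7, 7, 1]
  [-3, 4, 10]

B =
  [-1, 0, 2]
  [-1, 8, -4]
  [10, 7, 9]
A ⊗ B =
  [-5, -4, -2]
  [6, 7, 3]
  [-4, -3, -1]

Apply the min-plus product entry-by-entry:
  C[0][0] = min over k of (A[0][0] + B[0][0] = -4 + -1 = -5, A[0][1] + B[1][0] = 10 + -1 = 9, A[0][2] + B[2][0] = 1 + 10 = 11) = -5 (attained at k = 0)
  C[0][1] = min over k of (A[0][0] + B[0][1] = -4 + 0 = -4, A[0][1] + B[1][1] = 10 + 8 = 18, A[0][2] + B[2][1] = 1 + 7 = 8) = -4 (attained at k = 0)
  C[0][2] = min over k of (A[0][0] + B[0][2] = -4 + 2 = -2, A[0][1] + B[1][2] = 10 + -4 = 6, A[0][2] + B[2][2] = 1 + 9 = 10) = -2 (attained at k = 0)
  C[1][0] = min over k of (A[1][0] + B[0][0] = 7 + -1 = 6, A[1][1] + B[1][0] = 7 + -1 = 6, A[1][2] + B[2][0] = 1 + 10 = 11) = 6 (attained at k = 0)
  C[1][1] = min over k of (A[1][0] + B[0][1] = 7 + 0 = 7, A[1][1] + B[1][1] = 7 + 8 = 15, A[1][2] + B[2][1] = 1 + 7 = 8) = 7 (attained at k = 0)
  C[1][2] = min over k of (A[1][0] + B[0][2] = 7 + 2 = 9, A[1][1] + B[1][2] = 7 + -4 = 3, A[1][2] + B[2][2] = 1 + 9 = 10) = 3 (attained at k = 1)
  C[2][0] = min over k of (A[2][0] + B[0][0] = -3 + -1 = -4, A[2][1] + B[1][0] = 4 + -1 = 3, A[2][2] + B[2][0] = 10 + 10 = 20) = -4 (attained at k = 0)
  C[2][1] = min over k of (A[2][0] + B[0][1] = -3 + 0 = -3, A[2][1] + B[1][1] = 4 + 8 = 12, A[2][2] + B[2][1] = 10 + 7 = 17) = -3 (attained at k = 0)
  C[2][2] = min over k of (A[2][0] + B[0][2] = -3 + 2 = -1, A[2][1] + B[1][2] = 4 + -4 = 0, A[2][2] + B[2][2] = 10 + 9 = 19) = -1 (attained at k = 0)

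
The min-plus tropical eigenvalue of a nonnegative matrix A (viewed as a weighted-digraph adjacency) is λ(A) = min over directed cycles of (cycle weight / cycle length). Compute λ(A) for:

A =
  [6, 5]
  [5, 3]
λ(A) = 3

Enumerate directed cycles and compute their means (weight / length). Sample:
  cycle 0 → 0: weight = 6, length = 1, mean = 6/1 ≈ 6.000
  cycle 1 → 1: weight = 3, length = 1, mean = 3/1 ≈ 3.000
  cycle 0 → 1 → 0: weight = 10, length = 2, mean = 10/2 ≈ 5.000
  cycle 1 → 0 → 1: weight = 10, length = 2, mean = 10/2 ≈ 5.000
Minimum mean = 3.000, attained e.g. along the cycle 1 → 1 with weight 3 and length 1. So λ(A) = 3/1 = 3.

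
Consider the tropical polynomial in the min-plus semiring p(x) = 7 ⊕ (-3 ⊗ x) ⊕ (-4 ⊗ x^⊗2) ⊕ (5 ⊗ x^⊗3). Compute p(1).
p(1) = -2

A tropical monomial a ⊗ x^⊗i evaluates to a + i · x. Evaluating each term at x = 1:
  Term 0 contributes 7 + 0 · 1 = 7
  Term 1 contributes -3 + 1 · 1 = -2
  Term 2 contributes -4 + 2 · 1 = -2
  Term 3 contributes 5 + 3 · 1 = 8
p(1) = ⊕ of these = min[7, -2, -2, 8] = -2.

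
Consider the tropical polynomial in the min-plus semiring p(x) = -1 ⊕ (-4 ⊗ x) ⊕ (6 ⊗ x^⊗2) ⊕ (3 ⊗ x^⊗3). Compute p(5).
p(5) = -1

A tropical monomial a ⊗ x^⊗i evaluates to a + i · x. Evaluating each term at x = 5:
  Term 0 contributes -1 + 0 · 5 = -1
  Term 1 contributes -4 + 1 · 5 = 1
  Term 2 contributes 6 + 2 · 5 = 16
  Term 3 contributes 3 + 3 · 5 = 18
p(5) = ⊕ of these = min[-1, 1, 16, 18] = -1.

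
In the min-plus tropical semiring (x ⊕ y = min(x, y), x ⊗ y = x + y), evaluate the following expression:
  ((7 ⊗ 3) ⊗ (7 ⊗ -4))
((7 ⊗ 3) ⊗ (7 ⊗ -4)) = 13

Expand innermost to outermost. Recall ⊕ takes the minimum of its arguments and ⊗ takes their sum. Working out the expression ((7 ⊗ 3) ⊗ (7 ⊗ -4)) gives 13.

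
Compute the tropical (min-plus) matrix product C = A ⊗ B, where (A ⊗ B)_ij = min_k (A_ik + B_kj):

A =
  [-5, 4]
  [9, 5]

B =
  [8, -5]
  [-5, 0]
A ⊗ B =
  [-1, -10]
  [0, 4]

Apply the min-plus product entry-by-entry:
  C[0][0] = min over k of (A[0][0] + B[0][0] = -5 + 8 = 3, A[0][1] + B[1][0] = 4 + -5 = -1) = -1 (attained at k = 1)
  C[0][1] = min over k of (A[0][0] + B[0][1] = -5 + -5 = -10, A[0][1] + B[1][1] = 4 + 0 = 4) = -10 (attained at k = 0)
  C[1][0] = min over k of (A[1][0] + B[0][0] = 9 + 8 = 17, A[1][1] + B[1][0] = 5 + -5 = 0) = 0 (attained at k = 1)
  C[1][1] = min over k of (A[1][0] + B[0][1] = 9 + -5 = 4, A[1][1] + B[1][1] = 5 + 0 = 5) = 4 (attained at k = 0)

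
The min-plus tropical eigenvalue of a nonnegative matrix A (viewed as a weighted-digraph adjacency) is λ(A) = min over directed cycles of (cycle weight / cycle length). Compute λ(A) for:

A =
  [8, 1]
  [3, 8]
λ(A) = 2

Enumerate directed cycles and compute their means (weight / length). Sample:
  cycle 0 → 0: weight = 8, length = 1, mean = 8/1 ≈ 8.000
  cycle 1 → 1: weight = 8, length = 1, mean = 8/1 ≈ 8.000
  cycle 0 → 1 → 0: weight = 4, length = 2, mean = 4/2 ≈ 2.000
  cycle 1 → 0 → 1: weight = 4, length = 2, mean = 4/2 ≈ 2.000
Minimum mean = 2.000, attained e.g. along the cycle 0 → 1 → 0 with weight 4 and length 2. So λ(A) = 4/2 = 2.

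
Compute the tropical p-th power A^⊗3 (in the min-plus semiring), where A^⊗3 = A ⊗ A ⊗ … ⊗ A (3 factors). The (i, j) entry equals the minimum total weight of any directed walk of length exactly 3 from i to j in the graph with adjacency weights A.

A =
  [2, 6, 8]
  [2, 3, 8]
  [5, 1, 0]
A^⊗3 =
  [6, 9, 8]
  [6, 9, 8]
  [3, 1, 0]

Each entry (A^⊗3)_ij equals the minimum over all length-3 walks i = v_0 → v_1 → … → v_3 = j of Σ_t A[v_t][v_{t+1}]. For example, for (i, j) = (0, 2) we minimise over 9 possible intermediate vertex sequences; the minimum is 8, attained along the walk 0 → 2 → 2 → 2.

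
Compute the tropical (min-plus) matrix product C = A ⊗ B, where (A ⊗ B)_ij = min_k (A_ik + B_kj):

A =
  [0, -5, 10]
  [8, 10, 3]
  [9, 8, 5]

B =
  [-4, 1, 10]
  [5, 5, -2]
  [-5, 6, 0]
A ⊗ B =
  [-4, 0, -7]
  [-2, 9, 3]
  [0, 10, 5]

Apply the min-plus product entry-by-entry:
  C[0][0] = min over k of (A[0][0] + B[0][0] = 0 + -4 = -4, A[0][1] + B[1][0] = -5 + 5 = 0, A[0][2] + B[2][0] = 10 + -5 = 5) = -4 (attained at k = 0)
  C[0][1] = min over k of (A[0][0] + B[0][1] = 0 + 1 = 1, A[0][1] + B[1][1] = -5 + 5 = 0, A[0][2] + B[2][1] = 10 + 6 = 16) = 0 (attained at k = 1)
  C[0][2] = min over k of (A[0][0] + B[0][2] = 0 + 10 = 10, A[0][1] + B[1][2] = -5 + -2 = -7, A[0][2] + B[2][2] = 10 + 0 = 10) = -7 (attained at k = 1)
  C[1][0] = min over k of (A[1][0] + B[0][0] = 8 + -4 = 4, A[1][1] + B[1][0] = 10 + 5 = 15, A[1][2] + B[2][0] = 3 + -5 = -2) = -2 (attained at k = 2)
  C[1][1] = min over k of (A[1][0] + B[0][1] = 8 + 1 = 9, A[1][1] + B[1][1] = 10 + 5 = 15, A[1][2] + B[2][1] = 3 + 6 = 9) = 9 (attained at k = 0)
  C[1][2] = min over k of (A[1][0] + B[0][2] = 8 + 10 = 18, A[1][1] + B[1][2] = 10 + -2 = 8, A[1][2] + B[2][2] = 3 + 0 = 3) = 3 (attained at k = 2)
  C[2][0] = min over k of (A[2][0] + B[0][0] = 9 + -4 = 5, A[2][1] + B[1][0] = 8 + 5 = 13, A[2][2] + B[2][0] = 5 + -5 = 0) = 0 (attained at k = 2)
  C[2][1] = min over k of (A[2][0] + B[0][1] = 9 + 1 = 10, A[2][1] + B[1][1] = 8 + 5 = 13, A[2][2] + B[2][1] = 5 + 6 = 11) = 10 (attained at k = 0)
  C[2][2] = min over k of (A[2][0] + B[0][2] = 9 + 10 = 19, A[2][1] + B[1][2] = 8 + -2 = 6, A[2][2] + B[2][2] = 5 + 0 = 5) = 5 (attained at k = 2)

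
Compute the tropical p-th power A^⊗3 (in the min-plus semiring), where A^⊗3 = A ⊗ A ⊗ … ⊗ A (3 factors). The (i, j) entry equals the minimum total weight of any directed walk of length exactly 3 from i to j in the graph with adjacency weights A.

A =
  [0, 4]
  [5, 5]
A^⊗3 =
  [0, 4]
  [5, 9]

Each entry (A^⊗3)_ij equals the minimum over all length-3 walks i = v_0 → v_1 → … → v_3 = j of Σ_t A[v_t][v_{t+1}]. For example, for (i, j) = (0, 1) we minimise over 4 possible intermediate vertex sequences; the minimum is 4, attained along the walk 0 → 0 → 0 → 1.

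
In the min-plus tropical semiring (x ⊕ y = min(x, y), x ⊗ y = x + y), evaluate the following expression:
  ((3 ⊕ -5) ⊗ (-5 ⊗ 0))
((3 ⊕ -5) ⊗ (-5 ⊗ 0)) = -10

Expand innermost to outermost. Recall ⊕ takes the minimum of its arguments and ⊗ takes their sum. Working out the expression ((3 ⊕ -5) ⊗ (-5 ⊗ 0)) gives -10.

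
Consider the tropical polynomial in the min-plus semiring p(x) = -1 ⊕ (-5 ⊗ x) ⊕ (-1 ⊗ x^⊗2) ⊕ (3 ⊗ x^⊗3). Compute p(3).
p(3) = -2

A tropical monomial a ⊗ x^⊗i evaluates to a + i · x. Evaluating each term at x = 3:
  Term 0 contributes -1 + 0 · 3 = -1
  Term 1 contributes -5 + 1 · 3 = -2
  Term 2 contributes -1 + 2 · 3 = 5
  Term 3 contributes 3 + 3 · 3 = 12
p(3) = ⊕ of these = min[-1, -2, 5, 12] = -2.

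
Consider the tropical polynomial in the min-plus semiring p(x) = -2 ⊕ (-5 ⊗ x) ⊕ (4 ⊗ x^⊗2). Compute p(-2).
p(-2) = -7

A tropical monomial a ⊗ x^⊗i evaluates to a + i · x. Evaluating each term at x = -2:
  Term 0 contributes -2 + 0 · -2 = -2
  Term 1 contributes -5 + 1 · -2 = -7
  Term 2 contributes 4 + 2 · -2 = 0
p(-2) = ⊕ of these = min[-2, -7, 0] = -7.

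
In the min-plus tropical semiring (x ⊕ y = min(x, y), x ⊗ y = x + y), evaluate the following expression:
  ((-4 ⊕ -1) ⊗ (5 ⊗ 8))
((-4 ⊕ -1) ⊗ (5 ⊗ 8)) = 9

Expand innermost to outermost. Recall ⊕ takes the minimum of its arguments and ⊗ takes their sum. Working out the expression ((-4 ⊕ -1) ⊗ (5 ⊗ 8)) gives 9.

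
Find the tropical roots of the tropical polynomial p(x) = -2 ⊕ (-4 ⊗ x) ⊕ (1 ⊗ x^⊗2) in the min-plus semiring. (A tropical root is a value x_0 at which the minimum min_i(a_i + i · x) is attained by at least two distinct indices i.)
Roots: {-5, 2}

Each tropical root is a break point of the lower envelope of the lines y = a_i + i · x (there are 3 lines, with slopes 0, 1, ..., 2). Only the lines that attain the minimum somewhere contribute to roots; other lines are dominated. Here the surviving (envelope) indices are i = 2, i = 1, i = 0.
Intersections between consecutive envelope lines give the roots: for adjacent envelope indices i < j the intersection is x = (a_i − a_j) / (j − i). Reading off the sorted break points: {-5, 2}.
Verification: at each break x_0, at least two indices attain the minimum of min_i(a_i + i · x_0).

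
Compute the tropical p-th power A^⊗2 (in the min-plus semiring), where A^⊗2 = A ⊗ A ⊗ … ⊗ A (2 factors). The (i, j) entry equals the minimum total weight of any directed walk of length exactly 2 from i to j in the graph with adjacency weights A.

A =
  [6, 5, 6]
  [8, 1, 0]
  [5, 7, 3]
A^⊗2 =
  [11, 6, 5]
  [5, 2, 1]
  [8, 8, 6]

Each entry (A^⊗2)_ij equals the minimum over all length-2 walks i = v_0 → v_1 → … → v_2 = j of Σ_t A[v_t][v_{t+1}]. For example, for (i, j) = (0, 2) we minimise over 3 possible intermediate vertex sequences; the minimum is 5, attained along the walk 0 → 1 → 2.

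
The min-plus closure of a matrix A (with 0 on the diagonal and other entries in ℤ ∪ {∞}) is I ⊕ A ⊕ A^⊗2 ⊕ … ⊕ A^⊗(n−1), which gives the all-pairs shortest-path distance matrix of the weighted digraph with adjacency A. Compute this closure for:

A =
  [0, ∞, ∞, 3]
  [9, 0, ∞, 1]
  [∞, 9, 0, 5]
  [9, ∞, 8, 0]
Closure =
  [0, 20, 11, 3]
  [9, 0, 9, 1]
  [14, 9, 0, 5]
  [9, 17, 8, 0]

This is the Floyd-Warshall all-pairs shortest-path computation. For each intermediate vertex k = 0, 1, …, 3, update dist[i][j] ← min(dist[i][j], dist[i][k] + dist[k][j]). The final matrix gives, for each (i, j), the minimum total weight of any directed path from i to j (possibly empty when i = j).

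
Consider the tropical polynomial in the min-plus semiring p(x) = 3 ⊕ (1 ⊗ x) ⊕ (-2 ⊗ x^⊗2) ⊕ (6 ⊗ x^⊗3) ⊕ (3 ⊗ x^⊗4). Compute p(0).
p(0) = -2

A tropical monomial a ⊗ x^⊗i evaluates to a + i · x. Evaluating each term at x = 0:
  Term 0 contributes 3 + 0 · 0 = 3
  Term 1 contributes 1 + 1 · 0 = 1
  Term 2 contributes -2 + 2 · 0 = -2
  Term 3 contributes 6 + 3 · 0 = 6
  Term 4 contributes 3 + 4 · 0 = 3
p(0) = ⊕ of these = min[3, 1, -2, 6, 3] = -2.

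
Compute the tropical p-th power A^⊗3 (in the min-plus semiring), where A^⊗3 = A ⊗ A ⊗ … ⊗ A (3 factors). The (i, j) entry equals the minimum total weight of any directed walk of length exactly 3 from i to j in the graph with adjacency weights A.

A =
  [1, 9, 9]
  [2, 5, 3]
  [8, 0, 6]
A^⊗3 =
  [3, 10, 11]
  [4, 8, 6]
  [3, 3, 8]

Each entry (A^⊗3)_ij equals the minimum over all length-3 walks i = v_0 → v_1 → … → v_3 = j of Σ_t A[v_t][v_{t+1}]. For example, for (i, j) = (0, 2) we minimise over 9 possible intermediate vertex sequences; the minimum is 11, attained along the walk 0 → 0 → 0 → 2.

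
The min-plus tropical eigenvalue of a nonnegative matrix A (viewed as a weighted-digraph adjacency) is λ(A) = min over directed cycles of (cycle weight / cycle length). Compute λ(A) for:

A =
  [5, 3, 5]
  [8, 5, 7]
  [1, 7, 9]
λ(A) = 3

Enumerate directed cycles and compute their means (weight / length). Sample:
  cycle 0 → 0: weight = 5, length = 1, mean = 5/1 ≈ 5.000
  cycle 1 → 1: weight = 5, length = 1, mean = 5/1 ≈ 5.000
  cycle 2 → 2: weight = 9, length = 1, mean = 9/1 ≈ 9.000
  cycle 0 → 1 → 0: weight = 11, length = 2, mean = 11/2 ≈ 5.500
  cycle 0 → 2 → 0: weight = 6, length = 2, mean = 6/2 ≈ 3.000
  cycle 1 → 0 → 1: weight = 11, length = 2, mean = 11/2 ≈ 5.500
Minimum mean = 3.000, attained e.g. along the cycle 0 → 2 → 0 with weight 6 and length 2. So λ(A) = 6/2 = 3.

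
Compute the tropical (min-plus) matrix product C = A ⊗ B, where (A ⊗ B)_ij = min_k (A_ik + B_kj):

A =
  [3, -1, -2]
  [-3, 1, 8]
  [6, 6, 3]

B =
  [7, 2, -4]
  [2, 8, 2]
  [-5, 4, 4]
A ⊗ B =
  [-7, 2, -1]
  [3, -1, -7]
  [-2, 7, 2]

Apply the min-plus product entry-by-entry:
  C[0][0] = min over k of (A[0][0] + B[0][0] = 3 + 7 = 10, A[0][1] + B[1][0] = -1 + 2 = 1, A[0][2] + B[2][0] = -2 + -5 = -7) = -7 (attained at k = 2)
  C[0][1] = min over k of (A[0][0] + B[0][1] = 3 + 2 = 5, A[0][1] + B[1][1] = -1 + 8 = 7, A[0][2] + B[2][1] = -2 + 4 = 2) = 2 (attained at k = 2)
  C[0][2] = min over k of (A[0][0] + B[0][2] = 3 + -4 = -1, A[0][1] + B[1][2] = -1 + 2 = 1, A[0][2] + B[2][2] = -2 + 4 = 2) = -1 (attained at k = 0)
  C[1][0] = min over k of (A[1][0] + B[0][0] = -3 + 7 = 4, A[1][1] + B[1][0] = 1 + 2 = 3, A[1][2] + B[2][0] = 8 + -5 = 3) = 3 (attained at k = 1)
  C[1][1] = min over k of (A[1][0] + B[0][1] = -3 + 2 = -1, A[1][1] + B[1][1] = 1 + 8 = 9, A[1][2] + B[2][1] = 8 + 4 = 12) = -1 (attained at k = 0)
  C[1][2] = min over k of (A[1][0] + B[0][2] = -3 + -4 = -7, A[1][1] + B[1][2] = 1 + 2 = 3, A[1][2] + B[2][2] = 8 + 4 = 12) = -7 (attained at k = 0)
  C[2][0] = min over k of (A[2][0] + B[0][0] = 6 + 7 = 13, A[2][1] + B[1][0] = 6 + 2 = 8, A[2][2] + B[2][0] = 3 + -5 = -2) = -2 (attained at k = 2)
  C[2][1] = min over k of (A[2][0] + B[0][1] = 6 + 2 = 8, A[2][1] + B[1][1] = 6 + 8 = 14, A[2][2] + B[2][1] = 3 + 4 = 7) = 7 (attained at k = 2)
  C[2][2] = min over k of (A[2][0] + B[0][2] = 6 + -4 = 2, A[2][1] + B[1][2] = 6 + 2 = 8, A[2][2] + B[2][2] = 3 + 4 = 7) = 2 (attained at k = 0)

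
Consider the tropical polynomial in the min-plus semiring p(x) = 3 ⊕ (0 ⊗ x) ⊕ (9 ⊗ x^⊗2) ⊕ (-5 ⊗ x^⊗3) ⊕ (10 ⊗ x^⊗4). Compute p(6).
p(6) = 3

A tropical monomial a ⊗ x^⊗i evaluates to a + i · x. Evaluating each term at x = 6:
  Term 0 contributes 3 + 0 · 6 = 3
  Term 1 contributes 0 + 1 · 6 = 6
  Term 2 contributes 9 + 2 · 6 = 21
  Term 3 contributes -5 + 3 · 6 = 13
  Term 4 contributes 10 + 4 · 6 = 34
p(6) = ⊕ of these = min[3, 6, 21, 13, 34] = 3.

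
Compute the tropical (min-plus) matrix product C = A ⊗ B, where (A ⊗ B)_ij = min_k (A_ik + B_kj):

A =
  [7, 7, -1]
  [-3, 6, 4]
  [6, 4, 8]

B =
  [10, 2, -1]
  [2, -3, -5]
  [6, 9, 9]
A ⊗ B =
  [5, 4, 2]
  [7, -1, -4]
  [6, 1, -1]

Apply the min-plus product entry-by-entry:
  C[0][0] = min over k of (A[0][0] + B[0][0] = 7 + 10 = 17, A[0][1] + B[1][0] = 7 + 2 = 9, A[0][2] + B[2][0] = -1 + 6 = 5) = 5 (attained at k = 2)
  C[0][1] = min over k of (A[0][0] + B[0][1] = 7 + 2 = 9, A[0][1] + B[1][1] = 7 + -3 = 4, A[0][2] + B[2][1] = -1 + 9 = 8) = 4 (attained at k = 1)
  C[0][2] = min over k of (A[0][0] + B[0][2] = 7 + -1 = 6, A[0][1] + B[1][2] = 7 + -5 = 2, A[0][2] + B[2][2] = -1 + 9 = 8) = 2 (attained at k = 1)
  C[1][0] = min over k of (A[1][0] + B[0][0] = -3 + 10 = 7, A[1][1] + B[1][0] = 6 + 2 = 8, A[1][2] + B[2][0] = 4 + 6 = 10) = 7 (attained at k = 0)
  C[1][1] = min over k of (A[1][0] + B[0][1] = -3 + 2 = -1, A[1][1] + B[1][1] = 6 + -3 = 3, A[1][2] + B[2][1] = 4 + 9 = 13) = -1 (attained at k = 0)
  C[1][2] = min over k of (A[1][0] + B[0][2] = -3 + -1 = -4, A[1][1] + B[1][2] = 6 + -5 = 1, A[1][2] + B[2][2] = 4 + 9 = 13) = -4 (attained at k = 0)
  C[2][0] = min over k of (A[2][0] + B[0][0] = 6 + 10 = 16, A[2][1] + B[1][0] = 4 + 2 = 6, A[2][2] + B[2][0] = 8 + 6 = 14) = 6 (attained at k = 1)
  C[2][1] = min over k of (A[2][0] + B[0][1] = 6 + 2 = 8, A[2][1] + B[1][1] = 4 + -3 = 1, A[2][2] + B[2][1] = 8 + 9 = 17) = 1 (attained at k = 1)
  C[2][2] = min over k of (A[2][0] + B[0][2] = 6 + -1 = 5, A[2][1] + B[1][2] = 4 + -5 = -1, A[2][2] + B[2][2] = 8 + 9 = 17) = -1 (attained at k = 1)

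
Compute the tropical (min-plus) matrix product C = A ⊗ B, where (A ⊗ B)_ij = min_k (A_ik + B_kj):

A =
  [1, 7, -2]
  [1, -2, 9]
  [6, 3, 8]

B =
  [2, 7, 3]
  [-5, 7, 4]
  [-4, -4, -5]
A ⊗ B =
  [-6, -6, -7]
  [-7, 5, 2]
  [-2, 4, 3]

Apply the min-plus product entry-by-entry:
  C[0][0] = min over k of (A[0][0] + B[0][0] = 1 + 2 = 3, A[0][1] + B[1][0] = 7 + -5 = 2, A[0][2] + B[2][0] = -2 + -4 = -6) = -6 (attained at k = 2)
  C[0][1] = min over k of (A[0][0] + B[0][1] = 1 + 7 = 8, A[0][1] + B[1][1] = 7 + 7 = 14, A[0][2] + B[2][1] = -2 + -4 = -6) = -6 (attained at k = 2)
  C[0][2] = min over k of (A[0][0] + B[0][2] = 1 + 3 = 4, A[0][1] + B[1][2] = 7 + 4 = 11, A[0][2] + B[2][2] = -2 + -5 = -7) = -7 (attained at k = 2)
  C[1][0] = min over k of (A[1][0] + B[0][0] = 1 + 2 = 3, A[1][1] + B[1][0] = -2 + -5 = -7, A[1][2] + B[2][0] = 9 + -4 = 5) = -7 (attained at k = 1)
  C[1][1] = min over k of (A[1][0] + B[0][1] = 1 + 7 = 8, A[1][1] + B[1][1] = -2 + 7 = 5, A[1][2] + B[2][1] = 9 + -4 = 5) = 5 (attained at k = 1)
  C[1][2] = min over k of (A[1][0] + B[0][2] = 1 + 3 = 4, A[1][1] + B[1][2] = -2 + 4 = 2, A[1][2] + B[2][2] = 9 + -5 = 4) = 2 (attained at k = 1)
  C[2][0] = min over k of (A[2][0] + B[0][0] = 6 + 2 = 8, A[2][1] + B[1][0] = 3 + -5 = -2, A[2][2] + B[2][0] = 8 + -4 = 4) = -2 (attained at k = 1)
  C[2][1] = min over k of (A[2][0] + B[0][1] = 6 + 7 = 13, A[2][1] + B[1][1] = 3 + 7 = 10, A[2][2] + B[2][1] = 8 + -4 = 4) = 4 (attained at k = 2)
  C[2][2] = min over k of (A[2][0] + B[0][2] = 6 + 3 = 9, A[2][1] + B[1][2] = 3 + 4 = 7, A[2][2] + B[2][2] = 8 + -5 = 3) = 3 (attained at k = 2)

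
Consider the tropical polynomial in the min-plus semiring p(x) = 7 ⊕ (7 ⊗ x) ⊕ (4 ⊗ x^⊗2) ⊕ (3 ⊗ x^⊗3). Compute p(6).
p(6) = 7

A tropical monomial a ⊗ x^⊗i evaluates to a + i · x. Evaluating each term at x = 6:
  Term 0 contributes 7 + 0 · 6 = 7
  Term 1 contributes 7 + 1 · 6 = 13
  Term 2 contributes 4 + 2 · 6 = 16
  Term 3 contributes 3 + 3 · 6 = 21
p(6) = ⊕ of these = min[7, 13, 16, 21] = 7.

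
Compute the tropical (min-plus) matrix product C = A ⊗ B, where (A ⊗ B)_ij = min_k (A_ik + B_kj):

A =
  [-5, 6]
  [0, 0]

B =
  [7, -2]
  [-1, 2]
A ⊗ B =
  [2, -7]
  [-1, -2]

Apply the min-plus product entry-by-entry:
  C[0][0] = min over k of (A[0][0] + B[0][0] = -5 + 7 = 2, A[0][1] + B[1][0] = 6 + -1 = 5) = 2 (attained at k = 0)
  C[0][1] = min over k of (A[0][0] + B[0][1] = -5 + -2 = -7, A[0][1] + B[1][1] = 6 + 2 = 8) = -7 (attained at k = 0)
  C[1][0] = min over k of (A[1][0] + B[0][0] = 0 + 7 = 7, A[1][1] + B[1][0] = 0 + -1 = -1) = -1 (attained at k = 1)
  C[1][1] = min over k of (A[1][0] + B[0][1] = 0 + -2 = -2, A[1][1] + B[1][1] = 0 + 2 = 2) = -2 (attained at k = 0)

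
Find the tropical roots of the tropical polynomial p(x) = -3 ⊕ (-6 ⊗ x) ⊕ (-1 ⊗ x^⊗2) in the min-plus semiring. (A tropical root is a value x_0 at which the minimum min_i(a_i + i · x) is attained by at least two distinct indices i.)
Roots: {-5, 3}

Each tropical root is a break point of the lower envelope of the lines y = a_i + i · x (there are 3 lines, with slopes 0, 1, ..., 2). Only the lines that attain the minimum somewhere contribute to roots; other lines are dominated. Here the surviving (envelope) indices are i = 2, i = 1, i = 0.
Intersections between consecutive envelope lines give the roots: for adjacent envelope indices i < j the intersection is x = (a_i − a_j) / (j − i). Reading off the sorted break points: {-5, 3}.
Verification: at each break x_0, at least two indices attain the minimum of min_i(a_i + i · x_0).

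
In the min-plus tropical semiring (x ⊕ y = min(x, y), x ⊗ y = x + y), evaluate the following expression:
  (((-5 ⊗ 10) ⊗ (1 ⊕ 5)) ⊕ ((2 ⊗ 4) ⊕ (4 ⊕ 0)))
(((-5 ⊗ 10) ⊗ (1 ⊕ 5)) ⊕ ((2 ⊗ 4) ⊕ (4 ⊕ 0))) = 0

Expand innermost to outermost. Recall ⊕ takes the minimum of its arguments and ⊗ takes their sum. Working out the expression (((-5 ⊗ 10) ⊗ (1 ⊕ 5)) ⊕ ((2 ⊗ 4) ⊕ (4 ⊕ 0))) gives 0.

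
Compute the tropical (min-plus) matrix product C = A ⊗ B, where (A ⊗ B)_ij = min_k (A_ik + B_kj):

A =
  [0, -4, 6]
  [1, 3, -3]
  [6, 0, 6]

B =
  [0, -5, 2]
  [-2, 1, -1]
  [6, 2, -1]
A ⊗ B =
  [-6, -5, -5]
  [1, -4, -4]
  [-2, 1, -1]

Apply the min-plus product entry-by-entry:
  C[0][0] = min over k of (A[0][0] + B[0][0] = 0 + 0 = 0, A[0][1] + B[1][0] = -4 + -2 = -6, A[0][2] + B[2][0] = 6 + 6 = 12) = -6 (attained at k = 1)
  C[0][1] = min over k of (A[0][0] + B[0][1] = 0 + -5 = -5, A[0][1] + B[1][1] = -4 + 1 = -3, A[0][2] + B[2][1] = 6 + 2 = 8) = -5 (attained at k = 0)
  C[0][2] = min over k of (A[0][0] + B[0][2] = 0 + 2 = 2, A[0][1] + B[1][2] = -4 + -1 = -5, A[0][2] + B[2][2] = 6 + -1 = 5) = -5 (attained at k = 1)
  C[1][0] = min over k of (A[1][0] + B[0][0] = 1 + 0 = 1, A[1][1] + B[1][0] = 3 + -2 = 1, A[1][2] + B[2][0] = -3 + 6 = 3) = 1 (attained at k = 0)
  C[1][1] = min over k of (A[1][0] + B[0][1] = 1 + -5 = -4, A[1][1] + B[1][1] = 3 + 1 = 4, A[1][2] + B[2][1] = -3 + 2 = -1) = -4 (attained at k = 0)
  C[1][2] = min over k of (A[1][0] + B[0][2] = 1 + 2 = 3, A[1][1] + B[1][2] = 3 + -1 = 2, A[1][2] + B[2][2] = -3 + -1 = -4) = -4 (attained at k = 2)
  C[2][0] = min over k of (A[2][0] + B[0][0] = 6 + 0 = 6, A[2][1] + B[1][0] = 0 + -2 = -2, A[2][2] + B[2][0] = 6 + 6 = 12) = -2 (attained at k = 1)
  C[2][1] = min over k of (A[2][0] + B[0][1] = 6 + -5 = 1, A[2][1] + B[1][1] = 0 + 1 = 1, A[2][2] + B[2][1] = 6 + 2 = 8) = 1 (attained at k = 0)
  C[2][2] = min over k of (A[2][0] + B[0][2] = 6 + 2 = 8, A[2][1] + B[1][2] = 0 + -1 = -1, A[2][2] + B[2][2] = 6 + -1 = 5) = -1 (attained at k = 1)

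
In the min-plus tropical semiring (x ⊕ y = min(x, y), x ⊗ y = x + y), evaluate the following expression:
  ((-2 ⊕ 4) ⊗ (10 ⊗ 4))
((-2 ⊕ 4) ⊗ (10 ⊗ 4)) = 12

Expand innermost to outermost. Recall ⊕ takes the minimum of its arguments and ⊗ takes their sum. Working out the expression ((-2 ⊕ 4) ⊗ (10 ⊗ 4)) gives 12.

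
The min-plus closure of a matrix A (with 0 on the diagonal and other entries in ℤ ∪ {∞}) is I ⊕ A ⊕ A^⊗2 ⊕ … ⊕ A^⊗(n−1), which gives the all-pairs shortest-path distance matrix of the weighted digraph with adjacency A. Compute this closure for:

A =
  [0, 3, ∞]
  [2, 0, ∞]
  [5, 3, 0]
Closure =
  [0, 3, ∞]
  [2, 0, ∞]
  [5, 3, 0]

This is the Floyd-Warshall all-pairs shortest-path computation. For each intermediate vertex k = 0, 1, …, 2, update dist[i][j] ← min(dist[i][j], dist[i][k] + dist[k][j]). The final matrix gives, for each (i, j), the minimum total weight of any directed path from i to j (possibly empty when i = j).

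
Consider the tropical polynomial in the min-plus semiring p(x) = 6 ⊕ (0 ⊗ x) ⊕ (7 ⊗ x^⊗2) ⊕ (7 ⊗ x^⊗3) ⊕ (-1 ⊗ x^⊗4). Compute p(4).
p(4) = 4

A tropical monomial a ⊗ x^⊗i evaluates to a + i · x. Evaluating each term at x = 4:
  Term 0 contributes 6 + 0 · 4 = 6
  Term 1 contributes 0 + 1 · 4 = 4
  Term 2 contributes 7 + 2 · 4 = 15
  Term 3 contributes 7 + 3 · 4 = 19
  Term 4 contributes -1 + 4 · 4 = 15
p(4) = ⊕ of these = min[6, 4, 15, 19, 15] = 4.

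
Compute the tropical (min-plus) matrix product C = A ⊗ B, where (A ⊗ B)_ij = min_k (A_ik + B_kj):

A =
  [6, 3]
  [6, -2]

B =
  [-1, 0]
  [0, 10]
A ⊗ B =
  [3, 6]
  [-2, 6]

Apply the min-plus product entry-by-entry:
  C[0][0] = min over k of (A[0][0] + B[0][0] = 6 + -1 = 5, A[0][1] + B[1][0] = 3 + 0 = 3) = 3 (attained at k = 1)
  C[0][1] = min over k of (A[0][0] + B[0][1] = 6 + 0 = 6, A[0][1] + B[1][1] = 3 + 10 = 13) = 6 (attained at k = 0)
  C[1][0] = min over k of (A[1][0] + B[0][0] = 6 + -1 = 5, A[1][1] + B[1][0] = -2 + 0 = -2) = -2 (attained at k = 1)
  C[1][1] = min over k of (A[1][0] + B[0][1] = 6 + 0 = 6, A[1][1] + B[1][1] = -2 + 10 = 8) = 6 (attained at k = 0)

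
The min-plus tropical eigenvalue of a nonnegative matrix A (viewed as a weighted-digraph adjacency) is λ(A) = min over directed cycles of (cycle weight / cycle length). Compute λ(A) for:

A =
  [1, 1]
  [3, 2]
λ(A) = 1

Enumerate directed cycles and compute their means (weight / length). Sample:
  cycle 0 → 0: weight = 1, length = 1, mean = 1/1 ≈ 1.000
  cycle 1 → 1: weight = 2, length = 1, mean = 2/1 ≈ 2.000
  cycle 0 → 1 → 0: weight = 4, length = 2, mean = 4/2 ≈ 2.000
  cycle 1 → 0 → 1: weight = 4, length = 2, mean = 4/2 ≈ 2.000
Minimum mean = 1.000, attained e.g. along the cycle 0 → 0 with weight 1 and length 1. So λ(A) = 1/1 = 1.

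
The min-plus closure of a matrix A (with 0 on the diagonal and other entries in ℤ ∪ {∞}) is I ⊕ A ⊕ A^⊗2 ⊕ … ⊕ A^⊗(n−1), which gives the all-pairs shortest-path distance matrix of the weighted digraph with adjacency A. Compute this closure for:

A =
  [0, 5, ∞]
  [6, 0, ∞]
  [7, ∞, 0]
Closure =
  [0, 5, ∞]
  [6, 0, ∞]
  [7, 12, 0]

This is the Floyd-Warshall all-pairs shortest-path computation. For each intermediate vertex k = 0, 1, …, 2, update dist[i][j] ← min(dist[i][j], dist[i][k] + dist[k][j]). The final matrix gives, for each (i, j), the minimum total weight of any directed path from i to j (possibly empty when i = j).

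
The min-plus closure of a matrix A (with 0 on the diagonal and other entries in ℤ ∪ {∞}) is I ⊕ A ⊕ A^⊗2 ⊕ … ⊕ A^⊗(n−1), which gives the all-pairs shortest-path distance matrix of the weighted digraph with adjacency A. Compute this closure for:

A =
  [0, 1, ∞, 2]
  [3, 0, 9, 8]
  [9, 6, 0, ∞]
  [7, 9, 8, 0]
Closure =
  [0, 1, 10, 2]
  [3, 0, 9, 5]
  [9, 6, 0, 11]
  [7, 8, 8, 0]

This is the Floyd-Warshall all-pairs shortest-path computation. For each intermediate vertex k = 0, 1, …, 3, update dist[i][j] ← min(dist[i][j], dist[i][k] + dist[k][j]). The final matrix gives, for each (i, j), the minimum total weight of any directed path from i to j (possibly empty when i = j).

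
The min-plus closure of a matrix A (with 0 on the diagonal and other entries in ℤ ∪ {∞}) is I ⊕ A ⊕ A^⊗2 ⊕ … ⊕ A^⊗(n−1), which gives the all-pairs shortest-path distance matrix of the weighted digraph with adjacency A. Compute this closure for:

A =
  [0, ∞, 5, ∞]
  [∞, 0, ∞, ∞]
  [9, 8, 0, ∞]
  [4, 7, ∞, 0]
Closure =
  [0, 13, 5, ∞]
  [∞, 0, ∞, ∞]
  [9, 8, 0, ∞]
  [4, 7, 9, 0]

This is the Floyd-Warshall all-pairs shortest-path computation. For each intermediate vertex k = 0, 1, …, 3, update dist[i][j] ← min(dist[i][j], dist[i][k] + dist[k][j]). The final matrix gives, for each (i, j), the minimum total weight of any directed path from i to j (possibly empty when i = j).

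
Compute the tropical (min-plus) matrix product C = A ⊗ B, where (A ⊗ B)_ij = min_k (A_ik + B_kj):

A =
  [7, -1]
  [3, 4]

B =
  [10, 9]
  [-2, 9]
A ⊗ B =
  [-3, 8]
  [2, 12]

Apply the min-plus product entry-by-entry:
  C[0][0] = min over k of (A[0][0] + B[0][0] = 7 + 10 = 17, A[0][1] + B[1][0] = -1 + -2 = -3) = -3 (attained at k = 1)
  C[0][1] = min over k of (A[0][0] + B[0][1] = 7 + 9 = 16, A[0][1] + B[1][1] = -1 + 9 = 8) = 8 (attained at k = 1)
  C[1][0] = min over k of (A[1][0] + B[0][0] = 3 + 10 = 13, A[1][1] + B[1][0] = 4 + -2 = 2) = 2 (attained at k = 1)
  C[1][1] = min over k of (A[1][0] + B[0][1] = 3 + 9 = 12, A[1][1] + B[1][1] = 4 + 9 = 13) = 12 (attained at k = 0)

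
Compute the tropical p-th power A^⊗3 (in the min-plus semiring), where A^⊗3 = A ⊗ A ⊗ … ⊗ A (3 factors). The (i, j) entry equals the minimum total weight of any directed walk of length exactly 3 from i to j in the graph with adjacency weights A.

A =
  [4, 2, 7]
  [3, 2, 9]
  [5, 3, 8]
A^⊗3 =
  [7, 6, 12]
  [7, 6, 12]
  [8, 7, 13]

Each entry (A^⊗3)_ij equals the minimum over all length-3 walks i = v_0 → v_1 → … → v_3 = j of Σ_t A[v_t][v_{t+1}]. For example, for (i, j) = (0, 2) we minimise over 9 possible intermediate vertex sequences; the minimum is 12, attained along the walk 0 → 1 → 0 → 2.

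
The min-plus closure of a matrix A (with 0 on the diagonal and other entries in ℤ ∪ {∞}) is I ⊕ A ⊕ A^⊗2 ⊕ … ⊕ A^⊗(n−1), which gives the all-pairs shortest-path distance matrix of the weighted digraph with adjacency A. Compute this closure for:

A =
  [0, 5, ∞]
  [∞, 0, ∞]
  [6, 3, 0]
Closure =
  [0, 5, ∞]
  [∞, 0, ∞]
  [6, 3, 0]

This is the Floyd-Warshall all-pairs shortest-path computation. For each intermediate vertex k = 0, 1, …, 2, update dist[i][j] ← min(dist[i][j], dist[i][k] + dist[k][j]). The final matrix gives, for each (i, j), the minimum total weight of any directed path from i to j (possibly empty when i = j).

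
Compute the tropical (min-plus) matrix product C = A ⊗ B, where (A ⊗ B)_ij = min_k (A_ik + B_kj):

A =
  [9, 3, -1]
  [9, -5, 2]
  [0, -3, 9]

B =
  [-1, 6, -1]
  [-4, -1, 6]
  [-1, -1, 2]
A ⊗ B =
  [-2, -2, 1]
  [-9, -6, 1]
  [-7, -4, -1]

Apply the min-plus product entry-by-entry:
  C[0][0] = min over k of (A[0][0] + B[0][0] = 9 + -1 = 8, A[0][1] + B[1][0] = 3 + -4 = -1, A[0][2] + B[2][0] = -1 + -1 = -2) = -2 (attained at k = 2)
  C[0][1] = min over k of (A[0][0] + B[0][1] = 9 + 6 = 15, A[0][1] + B[1][1] = 3 + -1 = 2, A[0][2] + B[2][1] = -1 + -1 = -2) = -2 (attained at k = 2)
  C[0][2] = min over k of (A[0][0] + B[0][2] = 9 + -1 = 8, A[0][1] + B[1][2] = 3 + 6 = 9, A[0][2] + B[2][2] = -1 + 2 = 1) = 1 (attained at k = 2)
  C[1][0] = min over k of (A[1][0] + B[0][0] = 9 + -1 = 8, A[1][1] + B[1][0] = -5 + -4 = -9, A[1][2] + B[2][0] = 2 + -1 = 1) = -9 (attained at k = 1)
  C[1][1] = min over k of (A[1][0] + B[0][1] = 9 + 6 = 15, A[1][1] + B[1][1] = -5 + -1 = -6, A[1][2] + B[2][1] = 2 + -1 = 1) = -6 (attained at k = 1)
  C[1][2] = min over k of (A[1][0] + B[0][2] = 9 + -1 = 8, A[1][1] + B[1][2] = -5 + 6 = 1, A[1][2] + B[2][2] = 2 + 2 = 4) = 1 (attained at k = 1)
  C[2][0] = min over k of (A[2][0] + B[0][0] = 0 + -1 = -1, A[2][1] + B[1][0] = -3 + -4 = -7, A[2][2] + B[2][0] = 9 + -1 = 8) = -7 (attained at k = 1)
  C[2][1] = min over k of (A[2][0] + B[0][1] = 0 + 6 = 6, A[2][1] + B[1][1] = -3 + -1 = -4, A[2][2] + B[2][1] = 9 + -1 = 8) = -4 (attained at k = 1)
  C[2][2] = min over k of (A[2][0] + B[0][2] = 0 + -1 = -1, A[2][1] + B[1][2] = -3 + 6 = 3, A[2][2] + B[2][2] = 9 + 2 = 11) = -1 (attained at k = 0)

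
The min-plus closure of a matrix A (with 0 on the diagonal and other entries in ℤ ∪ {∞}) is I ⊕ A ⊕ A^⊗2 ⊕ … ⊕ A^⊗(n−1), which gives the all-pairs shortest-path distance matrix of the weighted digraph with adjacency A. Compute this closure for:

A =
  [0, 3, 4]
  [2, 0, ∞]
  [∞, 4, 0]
Closure =
  [0, 3, 4]
  [2, 0, 6]
  [6, 4, 0]

This is the Floyd-Warshall all-pairs shortest-path computation. For each intermediate vertex k = 0, 1, …, 2, update dist[i][j] ← min(dist[i][j], dist[i][k] + dist[k][j]). The final matrix gives, for each (i, j), the minimum total weight of any directed path from i to j (possibly empty when i = j).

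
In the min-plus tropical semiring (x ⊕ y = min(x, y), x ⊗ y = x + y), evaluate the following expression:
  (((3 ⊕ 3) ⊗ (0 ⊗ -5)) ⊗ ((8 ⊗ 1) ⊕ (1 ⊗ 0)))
(((3 ⊕ 3) ⊗ (0 ⊗ -5)) ⊗ ((8 ⊗ 1) ⊕ (1 ⊗ 0))) = -1

Expand innermost to outermost. Recall ⊕ takes the minimum of its arguments and ⊗ takes their sum. Working out the expression (((3 ⊕ 3) ⊗ (0 ⊗ -5)) ⊗ ((8 ⊗ 1) ⊕ (1 ⊗ 0))) gives -1.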